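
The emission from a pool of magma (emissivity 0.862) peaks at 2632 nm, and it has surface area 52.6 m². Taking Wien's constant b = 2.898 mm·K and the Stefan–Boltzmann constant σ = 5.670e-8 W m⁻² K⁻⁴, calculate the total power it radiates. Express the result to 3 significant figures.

Wien's law: T = b/λ_max = 2.898×10⁻³/2.632×10⁻⁶ = 1101.06 K.
Area A = 52.6 m².
Then P = εσAT⁴ = 0.862×5.670×10⁻⁸×52.6×(1101.06)⁴ = 3.78×10⁶ W.

P ≈ 3.78×10⁶ W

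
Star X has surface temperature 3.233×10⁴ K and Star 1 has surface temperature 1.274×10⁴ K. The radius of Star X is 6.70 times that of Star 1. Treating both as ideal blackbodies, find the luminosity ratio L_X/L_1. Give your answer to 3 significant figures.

L ∝ R²T⁴, so L_X/L_1 = (R_X/R_1)²(T_X/T_1)⁴ = (6.70)² × (3.233×10⁴/1.274×10⁴)⁴ = 44.89 × 41.4711 = 1.86×10³.

L_X/L_1 ≈ 1.86×10³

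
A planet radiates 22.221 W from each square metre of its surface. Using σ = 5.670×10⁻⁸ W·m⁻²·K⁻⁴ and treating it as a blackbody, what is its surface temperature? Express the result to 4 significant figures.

T ≈ 140.7 K

I = σT⁴, so T = (I/σ)^(1/4) = (22.221/(5.670×10⁻⁸))^(1/4) = 140.7 K.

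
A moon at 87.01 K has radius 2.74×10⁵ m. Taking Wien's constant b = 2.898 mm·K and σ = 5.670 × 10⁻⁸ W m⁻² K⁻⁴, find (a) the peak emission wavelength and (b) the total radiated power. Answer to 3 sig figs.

(a) λ_max = b/T = 2.898×10⁻³/87.01 = 3.331×10⁻⁵ m = 33.3 μm.
Surface area A = 4πR² = 4π(2.74×10⁵ m)² = 9.43433×10¹¹ m².
(b) P = σAT⁴ = 5.670×10⁻⁸×9.43433×10¹¹×(87.01)⁴ = 3.07×10¹² W.

λ_max ≈ 33.3 μm; P ≈ 3.07×10¹² W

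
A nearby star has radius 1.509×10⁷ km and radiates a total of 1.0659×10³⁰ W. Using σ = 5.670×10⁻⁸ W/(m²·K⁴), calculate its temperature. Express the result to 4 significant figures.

Surface area A = 4πR² = 4π(1.509×10¹⁰ m)² = 2.86146×10²¹ m².
P = σAT⁴ ⇒ T = (P/(σA))^(1/4) = (1.0659×10³⁰/(5.670×10⁻⁸×2.86146×10²¹))^(1/4) = 9003 K.

T ≈ 9003 K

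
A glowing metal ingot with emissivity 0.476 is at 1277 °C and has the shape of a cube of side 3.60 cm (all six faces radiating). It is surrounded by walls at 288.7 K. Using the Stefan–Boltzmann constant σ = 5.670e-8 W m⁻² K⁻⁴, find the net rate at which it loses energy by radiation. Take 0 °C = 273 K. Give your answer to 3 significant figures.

Net loss ≈ 1.21×10³ W

T = 1277 °C + 273 = 1550 K.
Area A = 6s² = 6×(0.0360 m)² = 7.776×10⁻³ m².
Net radiated power P_net = εσA(T⁴ − T₀⁴) = 0.476×5.670×10⁻⁸×7.776×10⁻³×(1550⁴ − 288.7⁴).
T⁴ − T₀⁴ = 5.77201×10¹² − 6.94684×10⁹ = 5.76506×10¹² K⁴, so P_net = 1.21×10³ W.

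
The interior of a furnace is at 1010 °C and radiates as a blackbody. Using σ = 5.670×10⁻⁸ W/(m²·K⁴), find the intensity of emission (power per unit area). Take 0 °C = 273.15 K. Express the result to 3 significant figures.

T = 1010 °C + 273.15 = 1283.15 K.
Stefan–Boltzmann: I = σT⁴ = 5.670×10⁻⁸ × (1283.15)⁴ = 1.54×10⁵ W/m².

I ≈ 1.54×10⁵ W/m²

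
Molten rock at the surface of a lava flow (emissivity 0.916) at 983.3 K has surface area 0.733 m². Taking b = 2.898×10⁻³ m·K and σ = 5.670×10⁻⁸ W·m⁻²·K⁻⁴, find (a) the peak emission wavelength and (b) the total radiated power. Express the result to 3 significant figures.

λ_max ≈ 2.95 μm; P ≈ 3.56×10⁴ W

(a) λ_max = b/T = 2.898×10⁻³/983.3 = 2.947×10⁻⁶ m = 2.95 μm.
Area A = 0.733 m².
(b) P = εσAT⁴ = 0.916×5.670×10⁻⁸×0.733×(983.3)⁴ = 3.56×10⁴ W.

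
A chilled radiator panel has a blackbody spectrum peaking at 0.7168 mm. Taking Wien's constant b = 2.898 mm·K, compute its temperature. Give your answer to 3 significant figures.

Wien's law gives T = b/λ_max = (2.898×10⁻³ m·K)/(7.168×10⁻⁴ m) = 4.04 K.

T ≈ 4.04 K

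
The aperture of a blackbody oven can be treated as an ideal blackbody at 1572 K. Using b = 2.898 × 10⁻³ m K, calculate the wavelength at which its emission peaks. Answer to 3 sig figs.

Wien's displacement law: λ_max = b/T = (2.898×10⁻³ m·K)/(1572 K) = 1.844×10⁻⁶ m.
That is 1.84×10³ nm, in the infrared range.

λ_max ≈ 1.84×10³ nm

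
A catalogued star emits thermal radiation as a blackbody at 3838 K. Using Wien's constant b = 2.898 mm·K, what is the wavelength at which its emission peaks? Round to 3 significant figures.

Wien's displacement law: λ_max = b/T = (2.898×10⁻³ m·K)/(3838 K) = 7.551×10⁻⁷ m.
That is 755 nm, in the infrared range.

λ_max ≈ 755 nm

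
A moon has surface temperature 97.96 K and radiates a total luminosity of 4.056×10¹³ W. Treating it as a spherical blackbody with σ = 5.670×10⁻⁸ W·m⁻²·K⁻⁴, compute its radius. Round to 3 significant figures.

R ≈ 7.86×10⁵ m

L = 4πR²σT⁴ ⇒ R = √(L/(4πσT⁴)).
σT⁴ = 5.22129 W/m², so R = √(4.056×10¹³/(4π×5.22129)) = 7.86×10⁵ m.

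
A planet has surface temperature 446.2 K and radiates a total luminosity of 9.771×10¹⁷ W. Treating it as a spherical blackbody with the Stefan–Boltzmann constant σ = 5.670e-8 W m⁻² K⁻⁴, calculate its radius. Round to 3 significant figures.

R ≈ 5.88×10⁶ m

L = 4πR²σT⁴ ⇒ R = √(L/(4πσT⁴)).
σT⁴ = 2247.51 W/m², so R = √(9.771×10¹⁷/(4π×2247.51)) = 5.88×10⁶ m.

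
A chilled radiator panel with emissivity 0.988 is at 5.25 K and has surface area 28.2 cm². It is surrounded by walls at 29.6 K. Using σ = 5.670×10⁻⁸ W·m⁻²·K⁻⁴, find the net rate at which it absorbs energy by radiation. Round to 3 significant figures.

Net gain ≈ 1.21×10⁻⁴ W

Area A = 28.2 cm² = 2.82×10⁻³ m².
Net radiated power P_net = εσA(T⁴ − T₀⁴) = 0.988×5.670×10⁻⁸×2.82×10⁻³×(5.25⁴ − 29.6⁴).
T⁴ − T₀⁴ = 759.691 − 7.67656×10⁵ = -7.66896×10⁵ K⁴, so P_net = -1.21×10⁻⁴ W — negative, meaning a net gain of 1.21×10⁻⁴ W.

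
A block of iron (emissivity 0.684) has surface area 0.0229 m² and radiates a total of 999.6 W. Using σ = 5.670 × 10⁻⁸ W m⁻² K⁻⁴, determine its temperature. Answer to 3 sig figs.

T ≈ 1.03×10³ K

Area A = 0.0229 m².
P = εσAT⁴ ⇒ T = (P/(εσA))^(1/4) = (999.6/(0.684×5.670×10⁻⁸×0.0229))^(1/4) = 1.03×10³ K.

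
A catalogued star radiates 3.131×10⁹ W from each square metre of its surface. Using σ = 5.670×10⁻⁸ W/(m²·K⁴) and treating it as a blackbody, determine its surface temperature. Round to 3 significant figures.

T ≈ 1.53×10⁴ K

I = σT⁴, so T = (I/σ)^(1/4) = (3.131×10⁹/(5.670×10⁻⁸))^(1/4) = 1.53×10⁴ K.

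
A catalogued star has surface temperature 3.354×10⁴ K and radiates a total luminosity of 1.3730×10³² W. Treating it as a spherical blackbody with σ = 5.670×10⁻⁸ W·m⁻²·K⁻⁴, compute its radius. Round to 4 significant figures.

R ≈ 1.234×10¹⁰ m

L = 4πR²σT⁴ ⇒ R = √(L/(4πσT⁴)).
σT⁴ = 7.17522×10¹⁰ W/m², so R = √(1.3730×10³²/(4π×7.17522×10¹⁰)) = 1.234×10¹⁰ m.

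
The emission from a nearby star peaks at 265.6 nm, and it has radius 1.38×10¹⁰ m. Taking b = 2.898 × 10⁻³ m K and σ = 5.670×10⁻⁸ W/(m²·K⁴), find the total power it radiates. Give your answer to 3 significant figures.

Wien's law: T = b/λ_max = 2.898×10⁻³/2.656×10⁻⁷ = 10911.1 K.
Surface area A = 4πR² = 4π(1.38×10¹⁰ m)² = 2.39314×10²¹ m².
Then P = σAT⁴ = 5.670×10⁻⁸×2.39314×10²¹×(10911.1)⁴ = 1.92×10³⁰ W.

P ≈ 1.92×10³⁰ W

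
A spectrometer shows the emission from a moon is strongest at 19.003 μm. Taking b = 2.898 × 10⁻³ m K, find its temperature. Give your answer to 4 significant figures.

Wien's law gives T = b/λ_max = (2.898×10⁻³ m·K)/(1.9003×10⁻⁵ m) = 152.5 K.

T ≈ 152.5 K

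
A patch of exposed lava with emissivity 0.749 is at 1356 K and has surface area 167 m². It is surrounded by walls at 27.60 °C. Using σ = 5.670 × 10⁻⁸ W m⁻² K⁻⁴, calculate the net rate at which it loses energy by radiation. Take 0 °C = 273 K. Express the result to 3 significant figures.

Surroundings: T = 27.60 °C + 273 = 300.60 K.
Area A = 167 m².
Net radiated power P_net = εσA(T⁴ − T₀⁴) = 0.749×5.670×10⁻⁸×167×(1356⁴ − 300.60⁴).
T⁴ − T₀⁴ = 3.38095×10¹² − 8.16499×10⁹ = 3.37279×10¹² K⁴, so P_net = 2.39×10⁷ W.

Net loss ≈ 2.39×10⁷ W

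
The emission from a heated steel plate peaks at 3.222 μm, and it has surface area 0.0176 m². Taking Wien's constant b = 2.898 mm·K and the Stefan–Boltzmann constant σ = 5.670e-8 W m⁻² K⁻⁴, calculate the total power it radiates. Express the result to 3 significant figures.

Wien's law: T = b/λ_max = 2.898×10⁻³/3.222×10⁻⁶ = 899.441 K.
Area A = 0.0176 m².
Then P = σAT⁴ = 5.670×10⁻⁸×0.0176×(899.441)⁴ = 653 W.

P ≈ 653 W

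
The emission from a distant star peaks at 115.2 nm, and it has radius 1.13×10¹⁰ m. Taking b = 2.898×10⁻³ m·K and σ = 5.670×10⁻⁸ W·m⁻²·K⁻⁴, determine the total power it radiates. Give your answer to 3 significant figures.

Wien's law: T = b/λ_max = 2.898×10⁻³/1.152×10⁻⁷ = 25156.2 K.
Surface area A = 4πR² = 4π(1.13×10¹⁰ m)² = 1.60460×10²¹ m².
Then P = σAT⁴ = 5.670×10⁻⁸×1.60460×10²¹×(25156.2)⁴ = 3.64×10³¹ W.

P ≈ 3.64×10³¹ W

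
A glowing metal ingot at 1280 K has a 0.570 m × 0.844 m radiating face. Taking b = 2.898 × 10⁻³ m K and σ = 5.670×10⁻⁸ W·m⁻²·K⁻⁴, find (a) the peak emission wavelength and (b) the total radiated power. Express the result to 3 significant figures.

λ_max ≈ 2.26×10³ nm; P ≈ 7.32×10⁴ W

(a) λ_max = b/T = 2.898×10⁻³/1280 = 2.264×10⁻⁶ m = 2.26×10³ nm.
Area A = 0.570 × 0.844 = 0.48108 m².
(b) P = σAT⁴ = 5.670×10⁻⁸×0.48108×(1280)⁴ = 7.32×10⁴ W.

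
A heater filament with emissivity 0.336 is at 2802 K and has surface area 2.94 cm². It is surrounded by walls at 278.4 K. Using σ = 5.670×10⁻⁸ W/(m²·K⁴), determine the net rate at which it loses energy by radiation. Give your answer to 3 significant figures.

Area A = 2.94 cm² = 2.94×10⁻⁴ m².
Net radiated power P_net = εσA(T⁴ − T₀⁴) = 0.336×5.670×10⁻⁸×2.94×10⁻⁴×(2802⁴ − 278.4⁴).
T⁴ − T₀⁴ = 6.16414×10¹³ − 6.00727×10⁹ = 6.16354×10¹³ K⁴, so P_net = 345 W.

Net loss ≈ 345 W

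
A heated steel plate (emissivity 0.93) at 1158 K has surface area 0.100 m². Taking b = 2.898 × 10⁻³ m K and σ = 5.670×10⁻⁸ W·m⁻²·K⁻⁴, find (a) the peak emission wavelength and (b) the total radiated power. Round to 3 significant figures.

(a) λ_max = b/T = 2.898×10⁻³/1158 = 2.503×10⁻⁶ m = 2.50×10³ nm.
Area A = 0.100 m².
(b) P = εσAT⁴ = 0.93×5.670×10⁻⁸×0.100×(1158)⁴ = 9.48×10³ W.

λ_max ≈ 2.50×10³ nm; P ≈ 9.48×10³ W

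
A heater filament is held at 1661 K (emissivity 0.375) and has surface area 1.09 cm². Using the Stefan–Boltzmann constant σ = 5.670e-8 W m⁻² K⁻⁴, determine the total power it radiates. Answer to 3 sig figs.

P ≈ 17.6 W

Area A = 1.09 cm² = 1.09×10⁻⁴ m².
P = εσAT⁴ = 0.375 × 5.670×10⁻⁸ × 1.09×10⁻⁴ × (1661)⁴ = 17.6 W.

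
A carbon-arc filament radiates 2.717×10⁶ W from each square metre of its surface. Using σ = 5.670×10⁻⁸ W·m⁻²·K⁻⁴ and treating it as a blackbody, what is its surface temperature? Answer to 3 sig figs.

T ≈ 2.63×10³ K

I = σT⁴, so T = (I/σ)^(1/4) = (2.717×10⁶/(5.670×10⁻⁸))^(1/4) = 2.63×10³ K.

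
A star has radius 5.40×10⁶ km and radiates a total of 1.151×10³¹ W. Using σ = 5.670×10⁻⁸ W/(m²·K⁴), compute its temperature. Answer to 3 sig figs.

T ≈ 2.73×10⁴ K

Surface area A = 4πR² = 4π(5.40×10⁹ m)² = 3.66435×10²⁰ m².
P = σAT⁴ ⇒ T = (P/(σA))^(1/4) = (1.151×10³¹/(5.670×10⁻⁸×3.66435×10²⁰))^(1/4) = 2.73×10⁴ K.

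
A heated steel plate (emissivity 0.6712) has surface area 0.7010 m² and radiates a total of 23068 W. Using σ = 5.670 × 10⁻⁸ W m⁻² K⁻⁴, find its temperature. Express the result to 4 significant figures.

Area A = 0.7010 m².
P = εσAT⁴ ⇒ T = (P/(εσA))^(1/4) = (23068/(0.6712×5.670×10⁻⁸×0.7010))^(1/4) = 964.3 K.

T ≈ 964.3 K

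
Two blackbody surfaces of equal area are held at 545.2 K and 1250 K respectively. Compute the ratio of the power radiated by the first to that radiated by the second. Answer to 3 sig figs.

P₁/P₂ ≈ 0.0362

With equal areas, P₁/P₂ = (T₁/T₂)⁴ = (545.2/1250)⁴ = 0.0362.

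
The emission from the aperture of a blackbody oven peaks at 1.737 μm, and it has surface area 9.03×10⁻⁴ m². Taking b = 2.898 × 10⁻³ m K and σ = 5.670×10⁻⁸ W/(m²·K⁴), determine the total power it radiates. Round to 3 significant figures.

Wien's law: T = b/λ_max = 2.898×10⁻³/1.737×10⁻⁶ = 1668.39 K.
Area A = 9.03×10⁻⁴ m².
Then P = σAT⁴ = 5.670×10⁻⁸×9.03×10⁻⁴×(1668.39)⁴ = 397 W.

P ≈ 397 W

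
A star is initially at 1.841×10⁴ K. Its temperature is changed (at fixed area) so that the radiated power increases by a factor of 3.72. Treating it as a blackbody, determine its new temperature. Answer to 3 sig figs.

T₂ ≈ 2.56×10⁴ K

P ∝ T⁴, so T₂/T₁ = (P₂/P₁)^(1/4) = (3.72)^(1/4) = 1.38879.
T₂ = 1.841×10⁴ × 1.38879 = 2.56×10⁴ K.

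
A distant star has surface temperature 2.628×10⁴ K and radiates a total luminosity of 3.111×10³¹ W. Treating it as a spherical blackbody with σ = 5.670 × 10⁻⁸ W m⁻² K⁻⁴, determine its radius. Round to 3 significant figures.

R ≈ 9.57×10⁹ m

L = 4πR²σT⁴ ⇒ R = √(L/(4πσT⁴)).
σT⁴ = 2.70448×10¹⁰ W/m², so R = √(3.111×10³¹/(4π×2.70448×10¹⁰)) = 9.57×10⁹ m.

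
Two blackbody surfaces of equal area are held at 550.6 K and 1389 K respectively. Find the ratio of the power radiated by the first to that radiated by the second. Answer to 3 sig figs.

P₁/P₂ ≈ 0.0247

With equal areas, P₁/P₂ = (T₁/T₂)⁴ = (550.6/1389)⁴ = 0.0247.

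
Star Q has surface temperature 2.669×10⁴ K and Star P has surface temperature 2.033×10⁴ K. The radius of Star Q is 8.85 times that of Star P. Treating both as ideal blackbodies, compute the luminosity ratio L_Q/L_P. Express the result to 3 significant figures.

L ∝ R²T⁴, so L_Q/L_P = (R_Q/R_P)²(T_Q/T_P)⁴ = (8.85)² × (2.669×10⁴/2.033×10⁴)⁴ = 78.3225 × 2.97060 = 233.

L_Q/L_P ≈ 233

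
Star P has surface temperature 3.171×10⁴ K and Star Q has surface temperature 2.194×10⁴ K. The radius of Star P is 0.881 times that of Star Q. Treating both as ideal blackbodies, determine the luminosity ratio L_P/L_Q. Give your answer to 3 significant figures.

L_P/L_Q ≈ 3.39

L ∝ R²T⁴, so L_P/L_Q = (R_P/R_Q)²(T_P/T_Q)⁴ = (0.881)² × (3.171×10⁴/2.194×10⁴)⁴ = 0.776161 × 4.36354 = 3.39.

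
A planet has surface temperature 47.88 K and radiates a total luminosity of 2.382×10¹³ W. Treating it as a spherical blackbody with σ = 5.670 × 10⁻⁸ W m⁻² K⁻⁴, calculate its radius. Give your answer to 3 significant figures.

R ≈ 2.52×10⁶ m

L = 4πR²σT⁴ ⇒ R = √(L/(4πσT⁴)).
σT⁴ = 0.297989 W/m², so R = √(2.382×10¹³/(4π×0.297989)) = 2.52×10⁶ m.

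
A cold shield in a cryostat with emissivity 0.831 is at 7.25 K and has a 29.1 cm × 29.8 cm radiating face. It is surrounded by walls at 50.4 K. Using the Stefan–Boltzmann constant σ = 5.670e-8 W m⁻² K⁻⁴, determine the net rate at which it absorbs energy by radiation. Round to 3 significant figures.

Net gain ≈ 0.0264 W

Area A = 0.291 × 0.298 = 0.086718 m².
Net radiated power P_net = εσA(T⁴ − T₀⁴) = 0.831×5.670×10⁻⁸×0.086718×(7.25⁴ − 50.4⁴).
T⁴ − T₀⁴ = 2762.82 − 6.45241×10⁶ = -6.44965×10⁶ K⁴, so P_net = -0.0264 W — negative, meaning a net gain of 0.0264 W.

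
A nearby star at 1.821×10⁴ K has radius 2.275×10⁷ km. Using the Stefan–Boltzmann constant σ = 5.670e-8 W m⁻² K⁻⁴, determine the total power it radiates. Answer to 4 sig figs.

Surface area A = 4πR² = 4π(2.275×10¹⁰ m)² = 6.50388×10²¹ m².
P = σAT⁴ = 5.670×10⁻⁸ × 6.50388×10²¹ × (1.821×10⁴)⁴ = 4.055×10³¹ W.

P ≈ 4.055×10³¹ W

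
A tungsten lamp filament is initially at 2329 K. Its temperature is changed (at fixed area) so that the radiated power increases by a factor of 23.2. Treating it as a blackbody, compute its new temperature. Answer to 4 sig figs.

T₂ ≈ 5111 K

P ∝ T⁴, so T₂/T₁ = (P₂/P₁)^(1/4) = (23.2)^(1/4) = 2.19468.
T₂ = 2329 × 2.19468 = 5111 K.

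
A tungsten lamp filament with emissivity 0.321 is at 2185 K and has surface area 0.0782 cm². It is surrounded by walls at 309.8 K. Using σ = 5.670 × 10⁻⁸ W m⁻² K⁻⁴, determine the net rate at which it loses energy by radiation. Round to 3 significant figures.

Area A = 0.0782 cm² = 7.82×10⁻⁶ m².
Net radiated power P_net = εσA(T⁴ − T₀⁴) = 0.321×5.670×10⁻⁸×7.82×10⁻⁶×(2185⁴ − 309.8⁴).
T⁴ − T₀⁴ = 2.27932×10¹³ − 9.21140×10⁹ = 2.27840×10¹³ K⁴, so P_net = 3.24 W.

Net loss ≈ 3.24 W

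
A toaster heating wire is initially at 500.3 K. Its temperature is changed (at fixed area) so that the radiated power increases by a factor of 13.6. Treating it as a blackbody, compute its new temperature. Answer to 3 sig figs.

P ∝ T⁴, so T₂/T₁ = (P₂/P₁)^(1/4) = (13.6)^(1/4) = 1.92037.
T₂ = 500.3 × 1.92037 = 961 K.

T₂ ≈ 961 K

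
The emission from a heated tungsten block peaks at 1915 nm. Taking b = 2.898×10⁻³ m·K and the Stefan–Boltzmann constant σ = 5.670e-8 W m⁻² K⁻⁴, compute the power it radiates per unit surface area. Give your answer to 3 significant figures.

Wien's law: T = b/λ_max = 2.898×10⁻³/1.915×10⁻⁶ = 1513.32 K.
Then I = σT⁴ = 5.670×10⁻⁸×(1513.32)⁴ = 2.97×10⁵ W/m².

I ≈ 2.97×10⁵ W/m²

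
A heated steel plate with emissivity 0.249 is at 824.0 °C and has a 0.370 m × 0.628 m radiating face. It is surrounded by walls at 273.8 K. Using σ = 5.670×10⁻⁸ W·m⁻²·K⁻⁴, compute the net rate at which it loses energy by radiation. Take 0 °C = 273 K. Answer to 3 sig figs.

T = 824.0 °C + 273 = 1097.0 K.
Area A = 0.370 × 0.628 = 0.23236 m².
Net radiated power P_net = εσA(T⁴ − T₀⁴) = 0.249×5.670×10⁻⁸×0.23236×(1097.0⁴ − 273.8⁴).
T⁴ − T₀⁴ = 1.44819×10¹² − 5.61997×10⁹ = 1.44257×10¹² K⁴, so P_net = 4.73×10³ W.

Net loss ≈ 4.73×10³ W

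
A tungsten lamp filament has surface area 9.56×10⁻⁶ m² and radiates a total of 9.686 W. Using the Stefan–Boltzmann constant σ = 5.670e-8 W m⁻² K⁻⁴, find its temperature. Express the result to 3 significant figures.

Area A = 9.56×10⁻⁶ m².
P = σAT⁴ ⇒ T = (P/(σA))^(1/4) = (9.686/(5.670×10⁻⁸×9.56×10⁻⁶))^(1/4) = 2.06×10³ K.

T ≈ 2.06×10³ K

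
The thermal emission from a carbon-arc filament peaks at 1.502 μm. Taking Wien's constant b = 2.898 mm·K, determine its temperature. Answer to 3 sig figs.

Wien's law gives T = b/λ_max = (2.898×10⁻³ m·K)/(1.502×10⁻⁶ m) = 1.93×10³ K.

T ≈ 1.93×10³ K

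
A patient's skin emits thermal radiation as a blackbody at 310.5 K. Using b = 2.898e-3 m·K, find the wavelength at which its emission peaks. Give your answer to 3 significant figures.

λ_max ≈ 9.33 μm

Wien's displacement law: λ_max = b/T = (2.898×10⁻³ m·K)/(310.5 K) = 9.333×10⁻⁶ m.
That is 9.33 μm, in the infrared range.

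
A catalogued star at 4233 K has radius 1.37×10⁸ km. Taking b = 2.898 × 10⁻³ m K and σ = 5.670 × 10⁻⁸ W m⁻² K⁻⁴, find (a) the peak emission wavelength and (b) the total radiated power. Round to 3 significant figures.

λ_max ≈ 685 nm; P ≈ 4.29×10³⁰ W

(a) λ_max = b/T = 2.898×10⁻³/4233 = 6.846×10⁻⁷ m = 685 nm.
Surface area A = 4πR² = 4π(1.37×10¹¹ m)² = 2.35858×10²³ m².
(b) P = σAT⁴ = 5.670×10⁻⁸×2.35858×10²³×(4233)⁴ = 4.29×10³⁰ W.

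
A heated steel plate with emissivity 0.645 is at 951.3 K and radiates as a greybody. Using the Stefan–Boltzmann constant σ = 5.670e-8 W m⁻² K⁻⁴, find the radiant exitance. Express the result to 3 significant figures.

Stefan–Boltzmann: I = εσT⁴ = 0.645 × 5.670×10⁻⁸ × (951.3)⁴ = 3.00×10⁴ W/m².

I ≈ 3.00×10⁴ W/m²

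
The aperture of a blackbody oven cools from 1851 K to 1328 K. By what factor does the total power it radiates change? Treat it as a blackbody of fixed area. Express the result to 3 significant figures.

P ∝ T⁴, so P₂/P₁ = (T₂/T₁)⁴ = (1328/1851)⁴ = (0.717450)⁴ = 0.265.

P₂/P₁ ≈ 0.265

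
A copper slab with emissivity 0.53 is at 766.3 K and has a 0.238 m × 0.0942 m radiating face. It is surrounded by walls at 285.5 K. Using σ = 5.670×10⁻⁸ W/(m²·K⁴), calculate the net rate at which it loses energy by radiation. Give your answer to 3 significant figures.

Area A = 0.238 × 0.0942 = 0.0224196 m².
Net radiated power P_net = εσA(T⁴ − T₀⁴) = 0.53×5.670×10⁻⁸×0.0224196×(766.3⁴ − 285.5⁴).
T⁴ − T₀⁴ = 3.44822×10¹¹ − 6.64392×10⁹ = 3.38178×10¹¹ K⁴, so P_net = 228 W.

Net loss ≈ 228 W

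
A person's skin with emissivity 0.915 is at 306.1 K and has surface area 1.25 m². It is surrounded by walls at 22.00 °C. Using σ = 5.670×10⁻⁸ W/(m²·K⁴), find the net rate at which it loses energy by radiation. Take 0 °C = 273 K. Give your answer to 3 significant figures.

Net loss ≈ 78.2 W

Surroundings: T = 22.00 °C + 273 = 295.00 K.
Area A = 1.25 m².
Net radiated power P_net = εσA(T⁴ − T₀⁴) = 0.915×5.670×10⁻⁸×1.25×(306.1⁴ − 295.00⁴).
T⁴ − T₀⁴ = 8.77917×10⁹ − 7.57335×10⁹ = 1.20582×10⁹ K⁴, so P_net = 78.2 W.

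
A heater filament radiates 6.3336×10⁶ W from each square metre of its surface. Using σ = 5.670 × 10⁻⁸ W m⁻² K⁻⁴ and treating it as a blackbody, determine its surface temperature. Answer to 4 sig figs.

T ≈ 3251 K

I = σT⁴, so T = (I/σ)^(1/4) = (6.3336×10⁶/(5.670×10⁻⁸))^(1/4) = 3251 K.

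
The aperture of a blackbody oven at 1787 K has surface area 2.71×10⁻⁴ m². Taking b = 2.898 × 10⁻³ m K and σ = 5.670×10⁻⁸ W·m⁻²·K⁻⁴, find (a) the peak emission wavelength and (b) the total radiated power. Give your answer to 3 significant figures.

λ_max ≈ 1.62 μm; P ≈ 157 W

(a) λ_max = b/T = 2.898×10⁻³/1787 = 1.622×10⁻⁶ m = 1.62 μm.
Area A = 2.71×10⁻⁴ m².
(b) P = σAT⁴ = 5.670×10⁻⁸×2.71×10⁻⁴×(1787)⁴ = 157 W.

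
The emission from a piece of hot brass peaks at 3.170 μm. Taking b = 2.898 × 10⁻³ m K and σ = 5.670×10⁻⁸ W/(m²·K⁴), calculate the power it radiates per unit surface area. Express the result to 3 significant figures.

Wien's law: T = b/λ_max = 2.898×10⁻³/3.170×10⁻⁶ = 914.196 K.
Then I = σT⁴ = 5.670×10⁻⁸×(914.196)⁴ = 3.96×10⁴ W/m².

I ≈ 3.96×10⁴ W/m²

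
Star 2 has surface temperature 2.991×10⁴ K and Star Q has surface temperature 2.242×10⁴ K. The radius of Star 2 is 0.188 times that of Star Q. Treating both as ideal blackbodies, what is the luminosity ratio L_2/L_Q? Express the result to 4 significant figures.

L_2/L_Q ≈ 0.1120

L ∝ R²T⁴, so L_2/L_Q = (R_2/R_Q)²(T_2/T_Q)⁴ = (0.188)² × (2.991×10⁴/2.242×10⁴)⁴ = 0.035344 × 3.16755 = 0.1120.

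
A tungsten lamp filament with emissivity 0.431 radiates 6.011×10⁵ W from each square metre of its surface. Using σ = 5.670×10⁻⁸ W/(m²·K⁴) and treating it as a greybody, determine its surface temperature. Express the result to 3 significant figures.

T ≈ 2.23×10³ K

I = εσT⁴, so T = (I/εσ)^(1/4) = (6.011×10⁵/(0.431×5.670×10⁻⁸))^(1/4) = 2.23×10³ K.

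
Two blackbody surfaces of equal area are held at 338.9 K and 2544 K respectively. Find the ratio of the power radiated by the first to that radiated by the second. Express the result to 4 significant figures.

With equal areas, P₁/P₂ = (T₁/T₂)⁴ = (338.9/2544)⁴ = 3.149×10⁻⁴.

P₁/P₂ ≈ 3.149×10⁻⁴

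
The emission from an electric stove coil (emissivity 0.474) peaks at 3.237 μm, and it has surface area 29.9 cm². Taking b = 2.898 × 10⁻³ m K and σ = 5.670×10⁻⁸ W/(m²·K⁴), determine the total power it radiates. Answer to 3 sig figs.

Wien's law: T = b/λ_max = 2.898×10⁻³/3.237×10⁻⁶ = 895.273 K.
Area A = 29.9 cm² = 2.99×10⁻³ m².
Then P = εσAT⁴ = 0.474×5.670×10⁻⁸×2.99×10⁻³×(895.273)⁴ = 51.6 W.

P ≈ 51.6 W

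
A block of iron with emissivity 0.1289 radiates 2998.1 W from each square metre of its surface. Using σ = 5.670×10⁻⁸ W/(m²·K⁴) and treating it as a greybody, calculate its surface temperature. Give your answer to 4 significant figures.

T ≈ 800.3 K

I = εσT⁴, so T = (I/εσ)^(1/4) = (2998.1/(0.1289×5.670×10⁻⁸))^(1/4) = 800.3 K.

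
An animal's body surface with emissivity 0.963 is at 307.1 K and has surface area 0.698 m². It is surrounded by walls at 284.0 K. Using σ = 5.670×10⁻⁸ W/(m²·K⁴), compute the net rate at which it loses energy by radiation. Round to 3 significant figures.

Net loss ≈ 91.1 W

Area A = 0.698 m².
Net radiated power P_net = εσA(T⁴ − T₀⁴) = 0.963×5.670×10⁻⁸×0.698×(307.1⁴ − 284.0⁴).
T⁴ − T₀⁴ = 8.89445×10⁹ − 6.50539×10⁹ = 2.38906×10⁹ K⁴, so P_net = 91.1 W.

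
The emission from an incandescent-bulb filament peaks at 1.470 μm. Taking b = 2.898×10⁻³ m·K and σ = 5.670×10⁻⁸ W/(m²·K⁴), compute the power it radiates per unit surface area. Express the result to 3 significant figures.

Wien's law: T = b/λ_max = 2.898×10⁻³/1.470×10⁻⁶ = 1971.43 K.
Then I = σT⁴ = 5.670×10⁻⁸×(1971.43)⁴ = 8.56×10⁵ W/m².

I ≈ 8.56×10⁵ W/m²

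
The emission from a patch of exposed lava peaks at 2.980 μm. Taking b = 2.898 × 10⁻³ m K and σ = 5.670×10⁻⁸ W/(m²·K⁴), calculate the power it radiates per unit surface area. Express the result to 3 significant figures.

Wien's law: T = b/λ_max = 2.898×10⁻³/2.980×10⁻⁶ = 972.483 K.
Then I = σT⁴ = 5.670×10⁻⁸×(972.483)⁴ = 5.07×10⁴ W/m².

I ≈ 5.07×10⁴ W/m²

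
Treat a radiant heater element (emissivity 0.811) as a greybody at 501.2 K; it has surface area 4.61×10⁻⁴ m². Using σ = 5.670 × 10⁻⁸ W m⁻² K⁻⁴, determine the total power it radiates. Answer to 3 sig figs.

Area A = 4.61×10⁻⁴ m².
P = εσAT⁴ = 0.811 × 5.670×10⁻⁸ × 4.61×10⁻⁴ × (501.2)⁴ = 1.34 W.

P ≈ 1.34 W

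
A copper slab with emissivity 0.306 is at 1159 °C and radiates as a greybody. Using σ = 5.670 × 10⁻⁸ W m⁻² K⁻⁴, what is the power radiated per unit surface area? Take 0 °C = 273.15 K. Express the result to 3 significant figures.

T = 1159 °C + 273.15 = 1432.15 K.
Stefan–Boltzmann: I = εσT⁴ = 0.306 × 5.670×10⁻⁸ × (1432.15)⁴ = 7.30×10⁴ W/m².

I ≈ 7.30×10⁴ W/m²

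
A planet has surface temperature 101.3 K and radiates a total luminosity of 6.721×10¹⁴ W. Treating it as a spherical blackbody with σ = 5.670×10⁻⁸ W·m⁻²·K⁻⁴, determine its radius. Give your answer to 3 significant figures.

L = 4πR²σT⁴ ⇒ R = √(L/(4πσT⁴)).
σT⁴ = 5.97064 W/m², so R = √(6.721×10¹⁴/(4π×5.97064)) = 2.99×10⁶ m.

R ≈ 2.99×10⁶ m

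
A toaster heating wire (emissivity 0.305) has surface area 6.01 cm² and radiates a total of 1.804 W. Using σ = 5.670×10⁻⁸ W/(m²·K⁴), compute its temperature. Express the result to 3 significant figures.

Area A = 6.01 cm² = 6.01×10⁻⁴ m².
P = εσAT⁴ ⇒ T = (P/(εσA))^(1/4) = (1.804/(0.305×5.670×10⁻⁸×6.01×10⁻⁴))^(1/4) = 645 K.

T ≈ 645 K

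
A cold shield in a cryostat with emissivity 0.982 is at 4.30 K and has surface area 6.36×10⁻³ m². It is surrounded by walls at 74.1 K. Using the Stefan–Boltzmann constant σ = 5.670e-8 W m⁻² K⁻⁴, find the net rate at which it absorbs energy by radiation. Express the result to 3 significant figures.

Area A = 6.36×10⁻³ m².
Net radiated power P_net = εσA(T⁴ − T₀⁴) = 0.982×5.670×10⁻⁸×6.36×10⁻³×(4.30⁴ − 74.1⁴).
T⁴ − T₀⁴ = 341.880 − 3.01490×10⁷ = -3.01487×10⁷ K⁴, so P_net = -0.0107 W — negative, meaning a net gain of 0.0107 W.

Net gain ≈ 0.0107 W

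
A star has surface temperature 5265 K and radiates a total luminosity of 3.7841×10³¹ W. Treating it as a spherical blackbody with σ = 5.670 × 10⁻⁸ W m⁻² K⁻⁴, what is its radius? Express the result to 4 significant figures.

R ≈ 2.629×10¹¹ m

L = 4πR²σT⁴ ⇒ R = √(L/(4πσT⁴)).
σT⁴ = 4.35689×10⁷ W/m², so R = √(3.7841×10³¹/(4π×4.35689×10⁷)) = 2.629×10¹¹ m.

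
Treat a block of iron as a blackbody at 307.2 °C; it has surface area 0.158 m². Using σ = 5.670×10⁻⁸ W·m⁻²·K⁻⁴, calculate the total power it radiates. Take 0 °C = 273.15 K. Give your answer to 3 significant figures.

T = 307.2 °C + 273.15 = 580.35 K.
Area A = 0.158 m².
P = σAT⁴ = 5.670×10⁻⁸ × 0.158 × (580.35)⁴ = 1.02×10³ W.

P ≈ 1.02×10³ W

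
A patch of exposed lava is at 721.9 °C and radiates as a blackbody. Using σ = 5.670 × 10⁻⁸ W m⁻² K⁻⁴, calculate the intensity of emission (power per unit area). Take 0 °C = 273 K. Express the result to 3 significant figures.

T = 721.9 °C + 273 = 994.9 K.
Stefan–Boltzmann: I = σT⁴ = 5.670×10⁻⁸ × (994.9)⁴ = 5.56×10⁴ W/m².

I ≈ 5.56×10⁴ W/m²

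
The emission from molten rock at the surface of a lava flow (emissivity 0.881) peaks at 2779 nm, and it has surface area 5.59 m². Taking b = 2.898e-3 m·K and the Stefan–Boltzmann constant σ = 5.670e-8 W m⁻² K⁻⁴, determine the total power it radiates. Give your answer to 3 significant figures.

Wien's law: T = b/λ_max = 2.898×10⁻³/2.779×10⁻⁶ = 1042.82 K.
Area A = 5.59 m².
Then P = εσAT⁴ = 0.881×5.670×10⁻⁸×5.59×(1042.82)⁴ = 3.30×10⁵ W.

P ≈ 3.30×10⁵ W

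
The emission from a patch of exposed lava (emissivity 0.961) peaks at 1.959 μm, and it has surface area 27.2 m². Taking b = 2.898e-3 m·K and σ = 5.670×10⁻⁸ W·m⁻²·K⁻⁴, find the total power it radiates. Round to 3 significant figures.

P ≈ 7.10×10⁶ W

Wien's law: T = b/λ_max = 2.898×10⁻³/1.959×10⁻⁶ = 1479.33 K.
Area A = 27.2 m².
Then P = εσAT⁴ = 0.961×5.670×10⁻⁸×27.2×(1479.33)⁴ = 7.10×10⁶ W.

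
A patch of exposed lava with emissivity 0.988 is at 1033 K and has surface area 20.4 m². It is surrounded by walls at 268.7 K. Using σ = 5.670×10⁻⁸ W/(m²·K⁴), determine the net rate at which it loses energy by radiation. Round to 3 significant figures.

Area A = 20.4 m².
Net radiated power P_net = εσA(T⁴ − T₀⁴) = 0.988×5.670×10⁻⁸×20.4×(1033⁴ − 268.7⁴).
T⁴ − T₀⁴ = 1.13868×10¹² − 5.21280×10⁹ = 1.13347×10¹² K⁴, so P_net = 1.30×10⁶ W.

Net loss ≈ 1.30×10⁶ W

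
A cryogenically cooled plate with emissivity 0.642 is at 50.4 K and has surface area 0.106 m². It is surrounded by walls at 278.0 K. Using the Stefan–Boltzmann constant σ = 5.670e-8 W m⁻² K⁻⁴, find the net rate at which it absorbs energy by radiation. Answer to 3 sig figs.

Net gain ≈ 23.0 W

Area A = 0.106 m².
Net radiated power P_net = εσA(T⁴ − T₀⁴) = 0.642×5.670×10⁻⁸×0.106×(50.4⁴ − 278.0⁴).
T⁴ − T₀⁴ = 6.45241×10⁶ − 5.97282×10⁹ = -5.96637×10⁹ K⁴, so P_net = -23.0 W — negative, meaning a net gain of 23.0 W.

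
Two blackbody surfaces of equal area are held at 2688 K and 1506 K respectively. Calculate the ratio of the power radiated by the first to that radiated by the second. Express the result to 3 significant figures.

P₁/P₂ ≈ 10.1

With equal areas, P₁/P₂ = (T₁/T₂)⁴ = (2688/1506)⁴ = 10.1.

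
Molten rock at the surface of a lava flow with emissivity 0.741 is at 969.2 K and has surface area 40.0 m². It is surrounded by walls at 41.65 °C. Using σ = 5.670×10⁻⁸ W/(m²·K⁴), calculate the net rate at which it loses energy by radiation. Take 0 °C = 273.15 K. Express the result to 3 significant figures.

Surroundings: T = 41.65 °C + 273.15 = 314.80 K.
Area A = 40.0 m².
Net radiated power P_net = εσA(T⁴ − T₀⁴) = 0.741×5.670×10⁻⁸×40.0×(969.2⁴ − 314.80⁴).
T⁴ − T₀⁴ = 8.82376×10¹¹ − 9.82062×10⁹ = 8.72555×10¹¹ K⁴, so P_net = 1.47×10⁶ W.

Net loss ≈ 1.47×10⁶ W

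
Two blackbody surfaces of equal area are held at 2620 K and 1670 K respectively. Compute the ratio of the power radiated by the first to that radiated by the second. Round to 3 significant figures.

With equal areas, P₁/P₂ = (T₁/T₂)⁴ = (2620/1670)⁴ = 6.06.

P₁/P₂ ≈ 6.06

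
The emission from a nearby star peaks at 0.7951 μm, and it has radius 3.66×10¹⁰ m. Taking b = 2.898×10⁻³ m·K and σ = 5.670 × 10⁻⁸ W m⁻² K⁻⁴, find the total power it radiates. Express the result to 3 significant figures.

Wien's law: T = b/λ_max = 2.898×10⁻³/7.951×10⁻⁷ = 3644.82 K.
Surface area A = 4πR² = 4π(3.66×10¹⁰ m)² = 1.68334×10²² m².
Then P = σAT⁴ = 5.670×10⁻⁸×1.68334×10²²×(3644.82)⁴ = 1.68×10²⁹ W.

P ≈ 1.68×10²⁹ W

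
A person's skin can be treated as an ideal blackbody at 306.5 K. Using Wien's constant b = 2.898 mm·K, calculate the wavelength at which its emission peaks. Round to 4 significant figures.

Wien's displacement law: λ_max = b/T = (2.898×10⁻³ m·K)/(306.5 K) = 9.4551×10⁻⁶ m.
That is 9.455 μm, in the infrared range.

λ_max ≈ 9.455 μm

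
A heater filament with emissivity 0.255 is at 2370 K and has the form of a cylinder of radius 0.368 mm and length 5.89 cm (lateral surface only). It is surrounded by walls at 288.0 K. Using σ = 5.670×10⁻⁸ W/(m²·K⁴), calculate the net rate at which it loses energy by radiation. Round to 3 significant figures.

Lateral area A = 2πrL = 2π×3.68×10⁻⁴×0.0589 = 1.36189×10⁻⁴ m².
Net radiated power P_net = εσA(T⁴ − T₀⁴) = 0.255×5.670×10⁻⁸×1.36189×10⁻⁴×(2370⁴ − 288.0⁴).
T⁴ − T₀⁴ = 3.15496×10¹³ − 6.87971×10⁹ = 3.15427×10¹³ K⁴, so P_net = 62.1 W.

Net loss ≈ 62.1 W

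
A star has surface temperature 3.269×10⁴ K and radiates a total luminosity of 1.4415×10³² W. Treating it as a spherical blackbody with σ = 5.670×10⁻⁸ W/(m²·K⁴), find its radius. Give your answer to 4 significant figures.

R ≈ 1.331×10¹⁰ m

L = 4πR²σT⁴ ⇒ R = √(L/(4πσT⁴)).
σT⁴ = 6.47504×10¹⁰ W/m², so R = √(1.4415×10³²/(4π×6.47504×10¹⁰)) = 1.331×10¹⁰ m.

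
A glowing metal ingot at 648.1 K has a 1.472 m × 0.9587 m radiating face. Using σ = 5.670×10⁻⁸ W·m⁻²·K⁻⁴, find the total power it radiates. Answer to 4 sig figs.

P ≈ 1.412×10⁴ W

Area A = 1.472 × 0.9587 = 1.41121 m².
P = σAT⁴ = 5.670×10⁻⁸ × 1.41121 × (648.1)⁴ = 1.412×10⁴ W.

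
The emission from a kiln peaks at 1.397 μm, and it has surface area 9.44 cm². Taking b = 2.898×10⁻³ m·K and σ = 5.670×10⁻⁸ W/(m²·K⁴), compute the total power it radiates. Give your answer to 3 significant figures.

Wien's law: T = b/λ_max = 2.898×10⁻³/1.397×10⁻⁶ = 2074.45 K.
Area A = 9.44 cm² = 9.44×10⁻⁴ m².
Then P = σAT⁴ = 5.670×10⁻⁸×9.44×10⁻⁴×(2074.45)⁴ = 991 W.

P ≈ 991 W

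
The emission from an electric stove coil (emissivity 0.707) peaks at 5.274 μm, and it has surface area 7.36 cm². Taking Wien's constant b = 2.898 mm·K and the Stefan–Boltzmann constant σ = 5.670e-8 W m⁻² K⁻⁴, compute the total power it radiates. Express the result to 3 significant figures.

P ≈ 2.69 W

Wien's law: T = b/λ_max = 2.898×10⁻³/5.274×10⁻⁶ = 549.488 K.
Area A = 7.36 cm² = 7.36×10⁻⁴ m².
Then P = εσAT⁴ = 0.707×5.670×10⁻⁸×7.36×10⁻⁴×(549.488)⁴ = 2.69 W.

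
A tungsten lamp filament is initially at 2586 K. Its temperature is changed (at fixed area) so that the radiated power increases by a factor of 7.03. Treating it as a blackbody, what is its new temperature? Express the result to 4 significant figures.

P ∝ T⁴, so T₂/T₁ = (P₂/P₁)^(1/4) = (7.03)^(1/4) = 1.62832.
T₂ = 2586 × 1.62832 = 4211 K.

T₂ ≈ 4211 K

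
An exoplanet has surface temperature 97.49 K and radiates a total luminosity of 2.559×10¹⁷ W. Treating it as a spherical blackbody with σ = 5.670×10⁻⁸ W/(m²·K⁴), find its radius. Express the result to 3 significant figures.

L = 4πR²σT⁴ ⇒ R = √(L/(4πσT⁴)).
σT⁴ = 5.12181 W/m², so R = √(2.559×10¹⁷/(4π×5.12181)) = 6.31×10⁷ m.

R ≈ 6.31×10⁷ m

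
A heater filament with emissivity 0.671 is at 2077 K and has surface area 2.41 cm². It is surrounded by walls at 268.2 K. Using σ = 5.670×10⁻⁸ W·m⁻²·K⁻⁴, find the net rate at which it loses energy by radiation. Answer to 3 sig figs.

Net loss ≈ 171 W

Area A = 2.41 cm² = 2.41×10⁻⁴ m².
Net radiated power P_net = εσA(T⁴ − T₀⁴) = 0.671×5.670×10⁻⁸×2.41×10⁻⁴×(2077⁴ − 268.2⁴).
T⁴ − T₀⁴ = 1.86100×10¹³ − 5.17410×10⁹ = 1.86048×10¹³ K⁴, so P_net = 171 W.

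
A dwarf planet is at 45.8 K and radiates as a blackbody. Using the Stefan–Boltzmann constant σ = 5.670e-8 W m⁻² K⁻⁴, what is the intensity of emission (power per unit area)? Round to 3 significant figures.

I ≈ 0.249 W/m²

Stefan–Boltzmann: I = σT⁴ = 5.670×10⁻⁸ × (45.8)⁴ = 0.249 W/m².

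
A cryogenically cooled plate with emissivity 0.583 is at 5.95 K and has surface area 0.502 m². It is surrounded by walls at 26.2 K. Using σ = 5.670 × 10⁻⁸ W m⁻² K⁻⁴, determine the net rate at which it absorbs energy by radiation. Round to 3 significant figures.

Net gain ≈ 7.80×10⁻³ W

Area A = 0.502 m².
Net radiated power P_net = εσA(T⁴ − T₀⁴) = 0.583×5.670×10⁻⁸×0.502×(5.95⁴ − 26.2⁴).
T⁴ − T₀⁴ = 1253.34 − 4.71200×10⁵ = -4.69947×10⁵ K⁴, so P_net = -7.80×10⁻³ W — negative, meaning a net gain of 7.80×10⁻³ W.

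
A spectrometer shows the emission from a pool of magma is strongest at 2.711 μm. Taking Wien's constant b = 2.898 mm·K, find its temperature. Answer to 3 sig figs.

T ≈ 1.07×10³ K

Wien's law gives T = b/λ_max = (2.898×10⁻³ m·K)/(2.711×10⁻⁶ m) = 1.07×10³ K.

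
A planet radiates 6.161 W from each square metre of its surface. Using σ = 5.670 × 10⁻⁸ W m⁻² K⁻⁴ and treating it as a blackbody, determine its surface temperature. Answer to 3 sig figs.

I = σT⁴, so T = (I/σ)^(1/4) = (6.161/(5.670×10⁻⁸))^(1/4) = 102 K.

T ≈ 102 K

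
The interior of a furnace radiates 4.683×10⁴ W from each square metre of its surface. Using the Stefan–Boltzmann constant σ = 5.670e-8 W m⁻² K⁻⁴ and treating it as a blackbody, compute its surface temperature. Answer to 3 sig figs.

I = σT⁴, so T = (I/σ)^(1/4) = (4.683×10⁴/(5.670×10⁻⁸))^(1/4) = 953 K.

T ≈ 953 K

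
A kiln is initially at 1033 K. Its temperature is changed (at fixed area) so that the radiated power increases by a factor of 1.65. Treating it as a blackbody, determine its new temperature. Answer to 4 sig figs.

P ∝ T⁴, so T₂/T₁ = (P₂/P₁)^(1/4) = (1.65)^(1/4) = 1.13337.
T₂ = 1033 × 1.13337 = 1171 K.

T₂ ≈ 1171 K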